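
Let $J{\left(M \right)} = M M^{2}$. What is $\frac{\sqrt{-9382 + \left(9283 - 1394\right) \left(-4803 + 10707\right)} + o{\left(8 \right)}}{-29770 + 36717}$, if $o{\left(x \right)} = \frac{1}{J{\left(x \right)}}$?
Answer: $\frac{1}{3556864} + \frac{13 \sqrt{275546}}{6947} \approx 0.9823$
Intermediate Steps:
$J{\left(M \right)} = M^{3}$
$o{\left(x \right)} = \frac{1}{x^{3}}$
$\frac{\sqrt{-9382 + \left(9283 - 1394\right) \left(-4803 + 10707\right)} + o{\left(8 \right)}}{-29770 + 36717} = \frac{\sqrt{-9382 + \left(9283 - 1394\right) \left(-4803 + 10707\right)} + \frac{1}{512}}{-29770 + 36717} = \frac{\sqrt{-9382 + 7889 \cdot 5904} + \frac{1}{512}}{6947} = \left(\sqrt{-9382 + 46576656} + \frac{1}{512}\right) \frac{1}{6947} = \left(\sqrt{46567274} + \frac{1}{512}\right) \frac{1}{6947} = \left(13 \sqrt{275546} + \frac{1}{512}\right) \frac{1}{6947} = \left(\frac{1}{512} + 13 \sqrt{275546}\right) \frac{1}{6947} = \frac{1}{3556864} + \frac{13 \sqrt{275546}}{6947}$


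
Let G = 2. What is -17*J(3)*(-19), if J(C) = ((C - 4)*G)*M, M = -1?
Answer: 646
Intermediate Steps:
J(C) = 8 - 2*C (J(C) = ((C - 4)*2)*(-1) = ((-4 + C)*2)*(-1) = (-8 + 2*C)*(-1) = 8 - 2*C)
-17*J(3)*(-19) = -17*(8 - 2*3)*(-19) = -17*(8 - 6)*(-19) = -17*2*(-19) = -34*(-19) = 646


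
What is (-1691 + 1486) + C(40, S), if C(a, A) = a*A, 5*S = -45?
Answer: -565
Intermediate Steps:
S = -9 (S = (⅕)*(-45) = -9)
C(a, A) = A*a
(-1691 + 1486) + C(40, S) = (-1691 + 1486) - 9*40 = -205 - 360 = -565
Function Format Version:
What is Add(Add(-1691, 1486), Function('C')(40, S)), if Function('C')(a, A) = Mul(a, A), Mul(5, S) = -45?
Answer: -565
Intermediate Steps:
S = -9 (S = Mul(Rational(1, 5), -45) = -9)
Function('C')(a, A) = Mul(A, a)
Add(Add(-1691, 1486), Function('C')(40, S)) = Add(Add(-1691, 1486), Mul(-9, 40)) = Add(-205, -360) = -565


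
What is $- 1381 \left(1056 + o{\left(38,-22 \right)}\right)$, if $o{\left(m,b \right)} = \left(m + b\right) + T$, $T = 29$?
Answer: $-1520481$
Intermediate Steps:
$o{\left(m,b \right)} = 29 + b + m$ ($o{\left(m,b \right)} = \left(m + b\right) + 29 = \left(b + m\right) + 29 = 29 + b + m$)
$- 1381 \left(1056 + o{\left(38,-22 \right)}\right) = - 1381 \left(1056 + \left(29 - 22 + 38\right)\right) = - 1381 \left(1056 + 45\right) = \left(-1381\right) 1101 = -1520481$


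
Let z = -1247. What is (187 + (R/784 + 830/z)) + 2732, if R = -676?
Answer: 713065205/244412 ≈ 2917.5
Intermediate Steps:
(187 + (R/784 + 830/z)) + 2732 = (187 + (-676/784 + 830/(-1247))) + 2732 = (187 + (-676*1/784 + 830*(-1/1247))) + 2732 = (187 + (-169/196 - 830/1247)) + 2732 = (187 - 373423/244412) + 2732 = 45331621/244412 + 2732 = 713065205/244412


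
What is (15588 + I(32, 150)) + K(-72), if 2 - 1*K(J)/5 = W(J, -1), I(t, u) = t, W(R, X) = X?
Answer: 15635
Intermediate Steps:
K(J) = 15 (K(J) = 10 - 5*(-1) = 10 + 5 = 15)
(15588 + I(32, 150)) + K(-72) = (15588 + 32) + 15 = 15620 + 15 = 15635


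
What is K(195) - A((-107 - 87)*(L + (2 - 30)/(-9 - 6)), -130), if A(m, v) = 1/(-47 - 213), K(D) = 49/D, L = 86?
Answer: 199/780 ≈ 0.25513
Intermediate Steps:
A(m, v) = -1/260 (A(m, v) = 1/(-260) = -1/260)
K(195) - A((-107 - 87)*(L + (2 - 30)/(-9 - 6)), -130) = 49/195 - 1*(-1/260) = 49*(1/195) + 1/260 = 49/195 + 1/260 = 199/780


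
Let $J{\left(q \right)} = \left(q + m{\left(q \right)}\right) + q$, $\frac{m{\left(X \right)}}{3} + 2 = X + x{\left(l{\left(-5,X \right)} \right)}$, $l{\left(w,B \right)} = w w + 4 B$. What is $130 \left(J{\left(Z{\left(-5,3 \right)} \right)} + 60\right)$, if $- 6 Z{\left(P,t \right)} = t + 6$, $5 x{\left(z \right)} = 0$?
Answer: $6045$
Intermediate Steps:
$l{\left(w,B \right)} = w^{2} + 4 B$
$x{\left(z \right)} = 0$ ($x{\left(z \right)} = \frac{1}{5} \cdot 0 = 0$)
$m{\left(X \right)} = -6 + 3 X$ ($m{\left(X \right)} = -6 + 3 \left(X + 0\right) = -6 + 3 X$)
$Z{\left(P,t \right)} = -1 - \frac{t}{6}$ ($Z{\left(P,t \right)} = - \frac{t + 6}{6} = - \frac{6 + t}{6} = -1 - \frac{t}{6}$)
$J{\left(q \right)} = -6 + 5 q$ ($J{\left(q \right)} = \left(q + \left(-6 + 3 q\right)\right) + q = \left(-6 + 4 q\right) + q = -6 + 5 q$)
$130 \left(J{\left(Z{\left(-5,3 \right)} \right)} + 60\right) = 130 \left(\left(-6 + 5 \left(-1 - \frac{1}{2}\right)\right) + 60\right) = 130 \left(\left(-6 + 5 \left(- \frac{3}{2}\right)\right) + 60\right) = 130 \left(\left(-6 - \frac{15}{2}\right) + 60\right) = 130 \left(- \frac{27}{2} + 60\right) = 130 \cdot \frac{93}{2} = 6045$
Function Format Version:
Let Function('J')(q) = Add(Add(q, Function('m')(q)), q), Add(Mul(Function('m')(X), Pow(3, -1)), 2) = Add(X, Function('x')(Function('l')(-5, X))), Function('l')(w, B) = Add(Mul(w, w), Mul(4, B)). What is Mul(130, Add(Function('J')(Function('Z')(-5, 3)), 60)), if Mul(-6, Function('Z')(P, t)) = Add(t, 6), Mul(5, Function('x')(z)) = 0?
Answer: 6045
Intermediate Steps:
Function('l')(w, B) = Add(Pow(w, 2), Mul(4, B))
Function('x')(z) = 0 (Function('x')(z) = Mul(Rational(1, 5), 0) = 0)
Function('m')(X) = Add(-6, Mul(3, X)) (Function('m')(X) = Add(-6, Mul(3, Add(X, 0))) = Add(-6, Mul(3, X)))
Function('Z')(P, t) = Add(-1, Mul(Rational(-1, 6), t)) (Function('Z')(P, t) = Mul(Rational(-1, 6), Add(t, 6)) = Mul(Rational(-1, 6), Add(6, t)) = Add(-1, Mul(Rational(-1, 6), t)))
Function('J')(q) = Add(-6, Mul(5, q)) (Function('J')(q) = Add(Add(q, Add(-6, Mul(3, q))), q) = Add(Add(-6, Mul(4, q)), q) = Add(-6, Mul(5, q)))
Mul(130, Add(Function('J')(Function('Z')(-5, 3)), 60)) = Mul(130, Add(Add(-6, Mul(5, Add(-1, Mul(Rational(-1, 6), 3)))), 60)) = Mul(130, Add(Add(-6, Mul(5, Add(-1, Rational(-1, 2)))), 60)) = Mul(130, Add(Add(-6, Mul(5, Rational(-3, 2))), 60)) = Mul(130, Add(Add(-6, Rational(-15, 2)), 60)) = Mul(130, Add(Rational(-27, 2), 60)) = Mul(130, Rational(93, 2)) = 6045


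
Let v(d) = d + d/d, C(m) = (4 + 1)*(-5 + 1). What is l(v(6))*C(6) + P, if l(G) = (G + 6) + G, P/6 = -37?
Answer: -622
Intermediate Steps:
P = -222 (P = 6*(-37) = -222)
C(m) = -20 (C(m) = 5*(-4) = -20)
v(d) = 1 + d (v(d) = d + 1 = 1 + d)
l(G) = 6 + 2*G (l(G) = (6 + G) + G = 6 + 2*G)
l(v(6))*C(6) + P = (6 + 2*(1 + 6))*(-20) - 222 = (6 + 2*7)*(-20) - 222 = (6 + 14)*(-20) - 222 = 20*(-20) - 222 = -400 - 222 = -622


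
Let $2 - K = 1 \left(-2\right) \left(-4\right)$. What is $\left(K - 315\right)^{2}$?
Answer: $103041$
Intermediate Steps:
$K = -6$ ($K = 2 - 1 \left(-2\right) \left(-4\right) = 2 - \left(-2\right) \left(-4\right) = 2 - 8 = -6$)
$\left(K - 315\right)^{2} = \left(-6 - 315\right)^{2} = \left(-321\right)^{2} = 103041$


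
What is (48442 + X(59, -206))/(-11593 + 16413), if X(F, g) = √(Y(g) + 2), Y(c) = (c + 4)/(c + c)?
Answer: 24221/2410 + 3*√11742/992920 ≈ 10.051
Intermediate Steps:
Y(c) = (4 + c)/(2*c) (Y(c) = (4 + c)/((2*c)) = (4 + c)*(1/(2*c)) = (4 + c)/(2*c))
X(F, g) = √(2 + (4 + g)/(2*g)) (X(F, g) = √((4 + g)/(2*g) + 2) = √(2 + (4 + g)/(2*g)))
(48442 + X(59, -206))/(-11593 + 16413) = (48442 + √(10 + 8/(-206))/2)/(-11593 + 16413) = (48442 + √(10 + 8*(-1/206))/2)/4820 = (48442 + √(10 - 4/103)/2)*(1/4820) = (48442 + √(1026/103)/2)*(1/4820) = (48442 + (3*√11742/103)/2)*(1/4820) = (48442 + 3*√11742/206)*(1/4820) = 24221/2410 + 3*√11742/992920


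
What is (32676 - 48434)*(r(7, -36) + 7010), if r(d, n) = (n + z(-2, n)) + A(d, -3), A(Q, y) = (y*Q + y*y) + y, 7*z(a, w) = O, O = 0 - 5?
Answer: -767540664/7 ≈ -1.0965e+8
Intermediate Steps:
O = -5
z(a, w) = -5/7 (z(a, w) = (1/7)*(-5) = -5/7)
A(Q, y) = y + y**2 + Q*y (A(Q, y) = (Q*y + y**2) + y = (y**2 + Q*y) + y = y + y**2 + Q*y)
r(d, n) = 37/7 + n - 3*d (r(d, n) = (n - 5/7) - 3*(1 + d - 3) = (-5/7 + n) - 3*(-2 + d) = (-5/7 + n) + (6 - 3*d) = 37/7 + n - 3*d)
(32676 - 48434)*(r(7, -36) + 7010) = (32676 - 48434)*((37/7 - 36 - 3*7) + 7010) = -15758*((37/7 - 36 - 21) + 7010) = -15758*(-362/7 + 7010) = -15758*48708/7 = -767540664/7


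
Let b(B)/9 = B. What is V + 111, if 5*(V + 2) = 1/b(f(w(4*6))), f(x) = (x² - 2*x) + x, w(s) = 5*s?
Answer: 70043401/642600 ≈ 109.00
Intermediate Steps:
f(x) = x² - x
b(B) = 9*B
V = -1285199/642600 (V = -2 + 1/(5*((9*((5*(4*6))*(-1 + 5*(4*6)))))) = -2 + 1/(5*((9*((5*24)*(-1 + 5*24))))) = -2 + 1/(5*((9*(120*(-1 + 120))))) = -2 + 1/(5*((9*(120*119)))) = -2 + 1/(5*((9*14280))) = -2 + (⅕)/128520 = -2 + (⅕)*(1/128520) = -2 + 1/642600 = -1285199/642600 ≈ -2.0000)
V + 111 = -1285199/642600 + 111 = 70043401/642600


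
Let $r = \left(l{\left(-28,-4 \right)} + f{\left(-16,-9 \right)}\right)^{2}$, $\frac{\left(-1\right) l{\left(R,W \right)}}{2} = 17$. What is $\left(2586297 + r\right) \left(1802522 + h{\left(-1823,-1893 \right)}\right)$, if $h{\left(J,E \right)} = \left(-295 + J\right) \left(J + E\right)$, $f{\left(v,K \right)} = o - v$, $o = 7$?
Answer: $25018447178180$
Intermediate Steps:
$l{\left(R,W \right)} = -34$ ($l{\left(R,W \right)} = \left(-2\right) 17 = -34$)
$f{\left(v,K \right)} = 7 - v$
$r = 121$ ($r = \left(-34 + \left(7 - -16\right)\right)^{2} = \left(-34 + \left(7 + 16\right)\right)^{2} = \left(-34 + 23\right)^{2} = \left(-11\right)^{2} = 121$)
$h{\left(J,E \right)} = \left(-295 + J\right) \left(E + J\right)$
$\left(2586297 + r\right) \left(1802522 + h{\left(-1823,-1893 \right)}\right) = \left(2586297 + 121\right) \left(1802522 - \left(-4547159 - 3323329\right)\right) = 2586418 \left(1802522 + \left(3323329 + 558435 + 537785 + 3450939\right)\right) = 2586418 \left(1802522 + 7870488\right) = 2586418 \cdot 9673010 = 25018447178180$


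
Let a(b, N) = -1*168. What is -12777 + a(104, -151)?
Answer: -12945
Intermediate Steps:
a(b, N) = -168
-12777 + a(104, -151) = -12777 - 168 = -12945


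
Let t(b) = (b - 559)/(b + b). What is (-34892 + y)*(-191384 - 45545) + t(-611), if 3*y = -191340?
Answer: 1098778139581/47 ≈ 2.3378e+10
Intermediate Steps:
y = -63780 (y = (⅓)*(-191340) = -63780)
t(b) = (-559 + b)/(2*b) (t(b) = (-559 + b)/((2*b)) = (-559 + b)*(1/(2*b)) = (-559 + b)/(2*b))
(-34892 + y)*(-191384 - 45545) + t(-611) = (-34892 - 63780)*(-191384 - 45545) + (½)*(-559 - 611)/(-611) = -98672*(-236929) + (½)*(-1/611)*(-1170) = 23378258288 + 45/47 = 1098778139581/47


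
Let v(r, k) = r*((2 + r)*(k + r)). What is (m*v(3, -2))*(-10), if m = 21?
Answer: -3150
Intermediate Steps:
v(r, k) = r*(2 + r)*(k + r)
(m*v(3, -2))*(-10) = (21*(3*(3² + 2*(-2) + 2*3 - 2*3)))*(-10) = (21*(3*(9 - 4 + 6 - 6)))*(-10) = (21*(3*5))*(-10) = (21*15)*(-10) = 315*(-10) = -3150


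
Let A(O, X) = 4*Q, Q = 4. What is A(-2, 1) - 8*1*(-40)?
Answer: 336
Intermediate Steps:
A(O, X) = 16 (A(O, X) = 4*4 = 16)
A(-2, 1) - 8*1*(-40) = 16 - 8*1*(-40) = 16 - 8*(-40) = 16 + 320 = 336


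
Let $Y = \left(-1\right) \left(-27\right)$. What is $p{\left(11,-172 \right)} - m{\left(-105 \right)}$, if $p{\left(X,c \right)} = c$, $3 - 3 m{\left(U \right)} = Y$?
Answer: $-164$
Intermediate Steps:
$Y = 27$
$m{\left(U \right)} = -8$ ($m{\left(U \right)} = 1 - 9 = -8$)
$p{\left(11,-172 \right)} - m{\left(-105 \right)} = -172 - -8 = -172 + 8 = -164$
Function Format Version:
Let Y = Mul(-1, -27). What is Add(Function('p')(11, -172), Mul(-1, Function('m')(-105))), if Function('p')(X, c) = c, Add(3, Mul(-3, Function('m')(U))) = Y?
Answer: -164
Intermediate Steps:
Y = 27
Function('m')(U) = -8 (Function('m')(U) = Add(1, Mul(Rational(-1, 3), 27)) = Add(1, -9) = -8)
Add(Function('p')(11, -172), Mul(-1, Function('m')(-105))) = Add(-172, Mul(-1, -8)) = Add(-172, 8) = -164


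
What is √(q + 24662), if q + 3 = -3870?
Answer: √20789 ≈ 144.18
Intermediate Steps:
q = -3873 (q = -3 - 3870 = -3873)
√(q + 24662) = √(-3873 + 24662) = √20789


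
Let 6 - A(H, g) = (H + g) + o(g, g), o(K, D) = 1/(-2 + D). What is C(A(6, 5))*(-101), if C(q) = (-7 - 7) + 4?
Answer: 1010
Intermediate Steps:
A(H, g) = 6 - H - g - 1/(-2 + g) (A(H, g) = 6 - ((H + g) + 1/(-2 + g)) = 6 - (H + g + 1/(-2 + g)) = 6 + (-H - g - 1/(-2 + g)) = 6 - H - g - 1/(-2 + g))
C(q) = -10 (C(q) = -14 + 4 = -10)
C(A(6, 5))*(-101) = -10*(-101) = 1010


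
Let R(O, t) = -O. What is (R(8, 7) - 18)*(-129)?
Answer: 3354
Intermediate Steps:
(R(8, 7) - 18)*(-129) = (-1*8 - 18)*(-129) = (-8 - 18)*(-129) = -26*(-129) = 3354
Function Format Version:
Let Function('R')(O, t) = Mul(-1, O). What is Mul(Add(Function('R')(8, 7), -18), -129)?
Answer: 3354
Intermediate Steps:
Mul(Add(Function('R')(8, 7), -18), -129) = Mul(Add(Mul(-1, 8), -18), -129) = Mul(Add(-8, -18), -129) = Mul(-26, -129) = 3354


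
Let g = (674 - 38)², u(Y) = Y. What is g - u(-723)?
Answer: 405219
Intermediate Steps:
g = 404496 (g = 636² = 404496)
g - u(-723) = 404496 - 1*(-723) = 404496 + 723 = 405219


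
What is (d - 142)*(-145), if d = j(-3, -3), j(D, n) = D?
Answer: 21025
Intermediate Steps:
d = -3
(d - 142)*(-145) = (-3 - 142)*(-145) = -145*(-145) = 21025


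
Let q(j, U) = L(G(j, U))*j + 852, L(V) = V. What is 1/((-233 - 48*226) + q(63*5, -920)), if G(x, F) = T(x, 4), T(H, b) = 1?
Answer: -1/9914 ≈ -0.00010087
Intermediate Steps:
G(x, F) = 1
q(j, U) = 852 + j (q(j, U) = 1*j + 852 = j + 852 = 852 + j)
1/((-233 - 48*226) + q(63*5, -920)) = 1/((-233 - 48*226) + (852 + 63*5)) = 1/((-233 - 10848) + (852 + 315)) = 1/(-11081 + 1167) = 1/(-9914) = -1/9914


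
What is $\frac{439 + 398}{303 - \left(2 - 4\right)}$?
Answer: $\frac{837}{305} \approx 2.7443$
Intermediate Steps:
$\frac{439 + 398}{303 - \left(2 - 4\right)} = \frac{837}{303 - -2} = \frac{837}{303 + 2} = \frac{837}{305}$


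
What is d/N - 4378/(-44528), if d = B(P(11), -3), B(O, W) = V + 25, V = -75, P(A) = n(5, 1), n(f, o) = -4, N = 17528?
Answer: 423359/4434584 ≈ 0.095468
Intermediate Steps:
P(A) = -4
B(O, W) = -50 (B(O, W) = -75 + 25 = -50)
d = -50
d/N - 4378/(-44528) = -50/17528 - 4378/(-44528) = -50*1/17528 - 4378*(-1/44528) = -25/8764 + 199/2024 = 423359/4434584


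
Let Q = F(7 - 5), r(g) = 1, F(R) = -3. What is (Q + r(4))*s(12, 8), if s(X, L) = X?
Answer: -24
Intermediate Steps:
Q = -3
(Q + r(4))*s(12, 8) = (-3 + 1)*12 = -2*12 = -24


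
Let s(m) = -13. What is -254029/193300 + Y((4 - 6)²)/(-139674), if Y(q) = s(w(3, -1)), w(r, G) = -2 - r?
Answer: -17739366823/13499492100 ≈ -1.3141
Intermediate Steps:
Y(q) = -13
-254029/193300 + Y((4 - 6)²)/(-139674) = -254029/193300 - 13/(-139674) = -254029*1/193300 - 13*(-1/139674) = -254029/193300 + 13/139674 = -17739366823/13499492100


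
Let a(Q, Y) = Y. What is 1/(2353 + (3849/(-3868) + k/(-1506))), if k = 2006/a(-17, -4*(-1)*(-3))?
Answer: 4368906/10276173323 ≈ 0.00042515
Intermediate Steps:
k = -1003/6 (k = 2006/((-4*(-1)*(-3))) = 2006/((4*(-3))) = 2006/(-12) = 2006*(-1/12) = -1003/6 ≈ -167.17)
1/(2353 + (3849/(-3868) + k/(-1506))) = 1/(2353 + (3849/(-3868) - 1003/6/(-1506))) = 1/(2353 + (3849*(-1/3868) - 1003/6*(-1/1506))) = 1/(2353 + (-3849/3868 + 1003/9036)) = 1/(2353 - 3862495/4368906) = 1/(10276173323/4368906) = 4368906/10276173323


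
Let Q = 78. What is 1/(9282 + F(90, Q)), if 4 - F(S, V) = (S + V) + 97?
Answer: 1/9021 ≈ 0.00011085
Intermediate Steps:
F(S, V) = -93 - S - V (F(S, V) = 4 - ((S + V) + 97) = 4 - (97 + S + V) = 4 + (-97 - S - V) = -93 - S - V)
1/(9282 + F(90, Q)) = 1/(9282 + (-93 - 1*90 - 1*78)) = 1/(9282 + (-93 - 90 - 78)) = 1/(9282 - 261) = 1/9021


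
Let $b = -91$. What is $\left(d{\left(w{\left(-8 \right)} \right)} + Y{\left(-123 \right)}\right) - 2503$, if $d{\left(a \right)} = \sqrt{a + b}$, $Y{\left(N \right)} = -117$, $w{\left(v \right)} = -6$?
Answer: $-2620 + i \sqrt{97} \approx -2620.0 + 9.8489 i$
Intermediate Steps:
$d{\left(a \right)} = \sqrt{-91 + a}$ ($d{\left(a \right)} = \sqrt{a - 91} = \sqrt{-91 + a}$)
$\left(d{\left(w{\left(-8 \right)} \right)} + Y{\left(-123 \right)}\right) - 2503 = \left(\sqrt{-91 - 6} - 117\right) - 2503 = \left(\sqrt{-97} - 117\right) - 2503 = \left(i \sqrt{97} - 117\right) - 2503 = \left(-117 + i \sqrt{97}\right) - 2503 = -2620 + i \sqrt{97}$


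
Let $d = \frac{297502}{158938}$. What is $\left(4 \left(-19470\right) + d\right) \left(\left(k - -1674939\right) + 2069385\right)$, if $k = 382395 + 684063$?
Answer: $- \frac{29773434138319758}{79469} \approx -3.7465 \cdot 10^{11}$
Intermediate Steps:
$k = 1066458$
$d = \frac{148751}{79469}$ ($d = 297502 \cdot \frac{1}{158938} = \frac{148751}{79469} \approx 1.8718$)
$\left(4 \left(-19470\right) + d\right) \left(\left(k - -1674939\right) + 2069385\right) = \left(4 \left(-19470\right) + \frac{148751}{79469}\right) \left(\left(1066458 - -1674939\right) + 2069385\right) = \left(-77880 + \frac{148751}{79469}\right) \left(\left(1066458 + 1674939\right) + 2069385\right) = - \frac{6188896969 \left(2741397 + 2069385\right)}{79469} = \left(- \frac{6188896969}{79469}\right) 4810782 = - \frac{29773434138319758}{79469}$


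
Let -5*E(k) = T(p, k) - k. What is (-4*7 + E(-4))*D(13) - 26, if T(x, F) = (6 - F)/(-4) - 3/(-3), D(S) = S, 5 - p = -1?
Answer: -793/2 ≈ -396.50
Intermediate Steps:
p = 6 (p = 5 - 1*(-1) = 5 + 1 = 6)
T(x, F) = -½ + F/4 (T(x, F) = (6 - F)*(-¼) - 3*(-⅓) = (-3/2 + F/4) + 1 = -½ + F/4)
E(k) = ⅒ + 3*k/20 (E(k) = -((-½ + k/4) - k)/5 = -(-½ - 3*k/4)/5 = ⅒ + 3*k/20)
(-4*7 + E(-4))*D(13) - 26 = (-4*7 + (⅒ + (3/20)*(-4)))*13 - 26 = (-28 + (⅒ - ⅗))*13 - 26 = (-28 - ½)*13 - 26 = -57/2*13 - 26 = -741/2 - 26 = -793/2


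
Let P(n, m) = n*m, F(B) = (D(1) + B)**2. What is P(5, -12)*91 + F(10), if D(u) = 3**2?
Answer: -5099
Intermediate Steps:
D(u) = 9
F(B) = (9 + B)**2
P(n, m) = m*n
P(5, -12)*91 + F(10) = -12*5*91 + (9 + 10)**2 = -60*91 + 19**2 = -5460 + 361 = -5099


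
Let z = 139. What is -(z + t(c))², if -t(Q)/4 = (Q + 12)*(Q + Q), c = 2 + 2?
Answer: -139129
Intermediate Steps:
c = 4
t(Q) = -8*Q*(12 + Q) (t(Q) = -4*(Q + 12)*(Q + Q) = -4*(12 + Q)*2*Q = -8*Q*(12 + Q))
-(z + t(c))² = -(139 - 8*4*(12 + 4))² = -(139 - 8*4*16)² = -(139 - 512)² = -1*(-373)² = -1*139129 = -139129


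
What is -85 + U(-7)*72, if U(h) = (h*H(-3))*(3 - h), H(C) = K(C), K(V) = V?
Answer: 15035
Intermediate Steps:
H(C) = C
U(h) = -3*h*(3 - h) (U(h) = (h*(-3))*(3 - h) = (-3*h)*(3 - h) = -3*h*(3 - h))
-85 + U(-7)*72 = -85 + (3*(-7)*(-3 - 7))*72 = -85 + (3*(-7)*(-10))*72 = -85 + 210*72 = -85 + 15120 = 15035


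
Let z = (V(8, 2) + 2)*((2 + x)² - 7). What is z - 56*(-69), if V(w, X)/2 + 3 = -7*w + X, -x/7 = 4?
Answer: -71064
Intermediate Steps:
x = -28 (x = -7*4 = -28)
V(w, X) = -6 - 14*w + 2*X (V(w, X) = -6 + 2*(-7*w + X) = -6 + 2*(X - 7*w) = -6 + (-14*w + 2*X) = -6 - 14*w + 2*X)
z = -74928 (z = ((-6 - 14*8 + 2*2) + 2)*((2 - 28)² - 7) = ((-6 - 112 + 4) + 2)*((-26)² - 7) = (-114 + 2)*(676 - 7) = -112*669 = -74928)
z - 56*(-69) = -74928 - 56*(-69) = -74928 + 3864 = -71064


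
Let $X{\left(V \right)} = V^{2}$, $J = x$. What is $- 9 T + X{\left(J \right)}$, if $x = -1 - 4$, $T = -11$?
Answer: $124$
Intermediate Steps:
$x = -5$ ($x = -1 - 4 = -5$)
$J = -5$
$- 9 T + X{\left(J \right)} = \left(-9\right) \left(-11\right) + \left(-5\right)^{2} = 99 + 25 = 124$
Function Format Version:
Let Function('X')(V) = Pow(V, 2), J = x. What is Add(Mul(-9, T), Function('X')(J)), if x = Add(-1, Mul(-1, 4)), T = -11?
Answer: 124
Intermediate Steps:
x = -5 (x = Add(-1, -4) = -5)
J = -5
Add(Mul(-9, T), Function('X')(J)) = Add(Mul(-9, -11), Pow(-5, 2)) = Add(99, 25) = 124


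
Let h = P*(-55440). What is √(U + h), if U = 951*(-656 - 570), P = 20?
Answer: I*√2274726 ≈ 1508.2*I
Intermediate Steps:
U = -1165926 (U = 951*(-1226) = -1165926)
h = -1108800 (h = 20*(-55440) = -1108800)
√(U + h) = √(-1165926 - 1108800) = √(-2274726) = I*√2274726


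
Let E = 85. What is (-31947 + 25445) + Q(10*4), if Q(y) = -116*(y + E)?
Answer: -21002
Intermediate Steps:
Q(y) = -9860 - 116*y (Q(y) = -116*(y + 85) = -116*(85 + y) = -9860 - 116*y)
(-31947 + 25445) + Q(10*4) = (-31947 + 25445) + (-9860 - 1160*4) = -6502 + (-9860 - 116*40) = -6502 + (-9860 - 4640) = -6502 - 14500 = -21002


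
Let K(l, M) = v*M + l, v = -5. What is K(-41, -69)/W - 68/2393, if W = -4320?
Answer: -63827/646110 ≈ -0.098787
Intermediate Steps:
K(l, M) = l - 5*M (K(l, M) = -5*M + l = l - 5*M)
K(-41, -69)/W - 68/2393 = (-41 - 5*(-69))/(-4320) - 68/2393 = (-41 + 345)*(-1/4320) - 68*1/2393 = 304*(-1/4320) - 68/2393 = -19/270 - 68/2393 = -63827/646110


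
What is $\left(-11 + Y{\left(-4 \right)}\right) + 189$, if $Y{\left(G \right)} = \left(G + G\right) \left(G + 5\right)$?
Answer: $170$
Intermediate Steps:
$Y{\left(G \right)} = 2 G \left(5 + G\right)$
$\left(-11 + Y{\left(-4 \right)}\right) + 189 = \left(-11 + 2 \left(-4\right) \left(5 - 4\right)\right) + 189 = \left(-11 + 2 \left(-4\right) 1\right) + 189 = \left(-11 - 8\right) + 189 = -19 + 189 = 170$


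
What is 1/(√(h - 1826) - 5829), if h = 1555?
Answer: -5829/33977512 - I*√271/33977512 ≈ -0.00017155 - 4.845e-7*I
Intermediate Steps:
1/(√(h - 1826) - 5829) = 1/(√(1555 - 1826) - 5829) = 1/(√(-271) - 5829) = 1/(I*√271 - 5829) = 1/(-5829 + I*√271)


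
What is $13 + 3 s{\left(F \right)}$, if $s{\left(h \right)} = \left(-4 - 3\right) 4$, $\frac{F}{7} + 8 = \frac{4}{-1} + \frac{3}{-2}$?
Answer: $-71$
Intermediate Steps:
$F = - \frac{189}{2}$ ($F = -56 + 7 \left(\frac{4}{-1} + \frac{3}{-2}\right) = -56 + 7 \left(4 \left(-1\right) + 3 \left(- \frac{1}{2}\right)\right) = -56 + 7 \left(-4 - \frac{3}{2}\right) = -56 + 7 \left(- \frac{11}{2}\right) = -56 - \frac{77}{2} = - \frac{189}{2} \approx -94.5$)
$s{\left(h \right)} = -28$ ($s{\left(h \right)} = \left(-7\right) 4 = -28$)
$13 + 3 s{\left(F \right)} = 13 + 3 \left(-28\right) = 13 - 84 = -71$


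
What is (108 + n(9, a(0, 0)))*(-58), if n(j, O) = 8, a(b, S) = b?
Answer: -6728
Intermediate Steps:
(108 + n(9, a(0, 0)))*(-58) = (108 + 8)*(-58) = 116*(-58) = -6728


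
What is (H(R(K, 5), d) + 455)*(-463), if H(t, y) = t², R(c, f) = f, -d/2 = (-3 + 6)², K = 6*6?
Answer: -222240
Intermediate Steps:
K = 36
d = -18 (d = -2*(-3 + 6)² = -2*3² = -2*9 = -18)
(H(R(K, 5), d) + 455)*(-463) = (5² + 455)*(-463) = (25 + 455)*(-463) = 480*(-463) = -222240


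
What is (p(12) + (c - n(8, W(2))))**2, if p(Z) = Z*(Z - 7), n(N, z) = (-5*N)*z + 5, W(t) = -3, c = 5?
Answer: 3600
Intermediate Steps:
n(N, z) = 5 - 5*N*z (n(N, z) = -5*N*z + 5 = 5 - 5*N*z)
p(Z) = Z*(-7 + Z)
(p(12) + (c - n(8, W(2))))**2 = (12*(-7 + 12) + (5 - (5 - 5*8*(-3))))**2 = (12*5 + (5 - (5 + 120)))**2 = (60 + (5 - 1*125))**2 = (60 + (5 - 125))**2 = (60 - 120)**2 = (-60)**2 = 3600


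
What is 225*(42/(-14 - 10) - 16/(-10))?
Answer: -135/4 ≈ -33.750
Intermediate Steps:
225*(42/(-14 - 10) - 16/(-10)) = 225*(42/(-24) - 16*(-⅒)) = 225*(42*(-1/24) + 8/5) = 225*(-7/4 + 8/5) = 225*(-3/20) = -135/4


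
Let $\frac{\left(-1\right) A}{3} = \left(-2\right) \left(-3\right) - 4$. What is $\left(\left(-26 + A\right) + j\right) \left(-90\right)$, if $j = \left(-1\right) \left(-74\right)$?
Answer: $-3780$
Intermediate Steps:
$j = 74$
$A = -6$ ($A = - 3 \left(\left(-2\right) \left(-3\right) - 4\right) = - 3 \left(6 - 4\right) = \left(-3\right) 2 = -6$)
$\left(\left(-26 + A\right) + j\right) \left(-90\right) = \left(\left(-26 - 6\right) + 74\right) \left(-90\right) = \left(-32 + 74\right) \left(-90\right) = 42 \left(-90\right) = -3780$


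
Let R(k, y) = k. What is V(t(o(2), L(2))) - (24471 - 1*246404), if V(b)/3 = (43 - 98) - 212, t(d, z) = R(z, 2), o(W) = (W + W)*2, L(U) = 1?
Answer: 221132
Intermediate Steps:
o(W) = 4*W (o(W) = (2*W)*2 = 4*W)
t(d, z) = z
V(b) = -801 (V(b) = 3*((43 - 98) - 212) = 3*(-55 - 212) = 3*(-267) = -801)
V(t(o(2), L(2))) - (24471 - 1*246404) = -801 - (24471 - 1*246404) = -801 - (24471 - 246404) = -801 - 1*(-221933) = -801 + 221933 = 221132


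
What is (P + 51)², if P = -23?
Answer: 784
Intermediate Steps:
(P + 51)² = (-23 + 51)² = 28² = 784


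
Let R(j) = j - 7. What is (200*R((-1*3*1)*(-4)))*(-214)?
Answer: -214000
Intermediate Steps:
R(j) = -7 + j
(200*R((-1*3*1)*(-4)))*(-214) = (200*(-7 + (-1*3*1)*(-4)))*(-214) = (200*(-7 - 3*1*(-4)))*(-214) = (200*(-7 - 3*(-4)))*(-214) = (200*(-7 + 12))*(-214) = (200*5)*(-214) = 1000*(-214) = -214000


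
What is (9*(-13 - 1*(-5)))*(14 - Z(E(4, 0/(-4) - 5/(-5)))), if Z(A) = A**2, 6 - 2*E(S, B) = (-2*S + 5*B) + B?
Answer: 144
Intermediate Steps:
E(S, B) = 3 + S - 3*B (E(S, B) = 3 - ((-2*S + 5*B) + B)/2 = 3 - (-2*S + 6*B)/2 = 3 + (S - 3*B) = 3 + S - 3*B)
(9*(-13 - 1*(-5)))*(14 - Z(E(4, 0/(-4) - 5/(-5)))) = (9*(-13 - 1*(-5)))*(14 - (3 + 4 - 3*(0/(-4) - 5/(-5)))**2) = (9*(-13 + 5))*(14 - (3 + 4 - 3*(0*(-1/4) - 5*(-1/5)))**2) = (9*(-8))*(14 - (3 + 4 - 3*(0 + 1))**2) = -72*(14 - (3 + 4 - 3*1)**2) = -72*(14 - (3 + 4 - 3)**2) = -72*(14 - 1*4**2) = -72*(14 - 1*16) = -72*(14 - 16) = -72*(-2) = 144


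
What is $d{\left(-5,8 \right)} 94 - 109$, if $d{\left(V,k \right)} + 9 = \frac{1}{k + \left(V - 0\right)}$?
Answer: $- \frac{2771}{3} \approx -923.67$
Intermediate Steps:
$d{\left(V,k \right)} = -9 + \frac{1}{V + k}$ ($d{\left(V,k \right)} = -9 + \frac{1}{k + \left(V - 0\right)} = -9 + \frac{1}{k + \left(V + 0\right)} = -9 + \frac{1}{k + V} = -9 + \frac{1}{V + k}$)
$d{\left(-5,8 \right)} 94 - 109 = \frac{1 - -45 - 72}{-5 + 8} \cdot 94 - 109 = \frac{1 + 45 - 72}{3} \cdot 94 - 109 = \frac{1}{3} \left(-26\right) 94 - 109 = \left(- \frac{26}{3}\right) 94 - 109 = - \frac{2444}{3} - 109 = - \frac{2771}{3}$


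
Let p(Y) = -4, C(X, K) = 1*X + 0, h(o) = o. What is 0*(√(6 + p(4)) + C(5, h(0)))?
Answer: 0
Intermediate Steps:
C(X, K) = X (C(X, K) = X + 0 = X)
0*(√(6 + p(4)) + C(5, h(0))) = 0*(√(6 - 4) + 5) = 0*(√2 + 5) = 0*(5 + √2) = 0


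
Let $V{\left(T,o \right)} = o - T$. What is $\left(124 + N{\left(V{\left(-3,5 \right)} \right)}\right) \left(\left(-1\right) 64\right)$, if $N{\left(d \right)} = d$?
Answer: $-8448$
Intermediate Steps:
$\left(124 + N{\left(V{\left(-3,5 \right)} \right)}\right) \left(\left(-1\right) 64\right) = \left(124 + \left(5 - -3\right)\right) \left(\left(-1\right) 64\right) = \left(124 + \left(5 + 3\right)\right) \left(-64\right) = \left(124 + 8\right) \left(-64\right) = 132 \left(-64\right) = -8448$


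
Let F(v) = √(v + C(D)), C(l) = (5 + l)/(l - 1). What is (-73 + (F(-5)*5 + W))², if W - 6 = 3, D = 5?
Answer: 8067/2 - 320*I*√10 ≈ 4033.5 - 1011.9*I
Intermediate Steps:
C(l) = (5 + l)/(-1 + l)
F(v) = √(5/2 + v) (F(v) = √(v + (5 + 5)/(-1 + 5)) = √(v + 10/4) = √(v + (¼)*10) = √(v + 5/2) = √(5/2 + v))
W = 9 (W = 6 + 3 = 9)
(-73 + (F(-5)*5 + W))² = (-73 + ((√(10 + 4*(-5))/2)*5 + 9))² = (-73 + ((√(10 - 20)/2)*5 + 9))² = (-73 + ((√(-10)/2)*5 + 9))² = (-73 + (((I*√10)/2)*5 + 9))² = (-73 + ((I*√10/2)*5 + 9))² = (-73 + (5*I*√10/2 + 9))² = (-73 + (9 + 5*I*√10/2))² = (-64 + 5*I*√10/2)²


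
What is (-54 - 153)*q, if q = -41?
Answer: 8487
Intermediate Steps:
(-54 - 153)*q = (-54 - 153)*(-41) = -207*(-41) = 8487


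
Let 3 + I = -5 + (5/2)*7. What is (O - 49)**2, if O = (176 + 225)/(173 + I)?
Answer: 291828889/133225 ≈ 2190.5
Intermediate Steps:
I = 19/2 (I = -3 + (-5 + (5/2)*7) = -3 + (-5 + 35/2) = -3 + 25/2 = 19/2 ≈ 9.5000)
O = 802/365 (O = (176 + 225)/(173 + 19/2) = 401/(365/2) = 401*(2/365) = 802/365 ≈ 2.1973)
(O - 49)**2 = (802/365 - 49)**2 = (-17083/365)**2 = 291828889/133225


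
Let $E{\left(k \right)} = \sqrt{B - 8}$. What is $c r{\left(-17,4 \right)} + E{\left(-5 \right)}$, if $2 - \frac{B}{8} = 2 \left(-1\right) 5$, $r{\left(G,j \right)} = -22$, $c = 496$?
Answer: $-10912 + 2 \sqrt{22} \approx -10903.0$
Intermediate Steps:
$B = 96$ ($B = 16 - 8 \cdot 2 \left(-1\right) 5 = 16 - 8 \left(\left(-2\right) 5\right) = 16 - -80 = 16 + 80 = 96$)
$E{\left(k \right)} = 2 \sqrt{22}$ ($E{\left(k \right)} = \sqrt{96 - 8} = \sqrt{88} = 2 \sqrt{22}$)
$c r{\left(-17,4 \right)} + E{\left(-5 \right)} = 496 \left(-22\right) + 2 \sqrt{22} = -10912 + 2 \sqrt{22}$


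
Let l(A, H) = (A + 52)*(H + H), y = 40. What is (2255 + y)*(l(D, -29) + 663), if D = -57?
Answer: 2187135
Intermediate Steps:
l(A, H) = 2*H*(52 + A) (l(A, H) = (52 + A)*(2*H) = 2*H*(52 + A))
(2255 + y)*(l(D, -29) + 663) = (2255 + 40)*(2*(-29)*(52 - 57) + 663) = 2295*(2*(-29)*(-5) + 663) = 2295*(290 + 663) = 2295*953 = 2187135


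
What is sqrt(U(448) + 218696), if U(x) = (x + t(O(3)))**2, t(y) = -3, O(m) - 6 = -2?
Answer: sqrt(416721) ≈ 645.54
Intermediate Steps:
O(m) = 4 (O(m) = 6 - 2 = 4)
U(x) = (-3 + x)**2 (U(x) = (x - 3)**2 = (-3 + x)**2)
sqrt(U(448) + 218696) = sqrt((-3 + 448)**2 + 218696) = sqrt(445**2 + 218696) = sqrt(198025 + 218696) = sqrt(416721)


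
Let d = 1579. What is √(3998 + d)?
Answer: 13*√33 ≈ 74.679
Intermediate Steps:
√(3998 + d) = √(3998 + 1579) = √5577 = 13*√33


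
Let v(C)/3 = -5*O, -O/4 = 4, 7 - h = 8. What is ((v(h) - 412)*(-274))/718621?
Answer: 47128/718621 ≈ 0.065581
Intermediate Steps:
h = -1 (h = 7 - 1*8 = 7 - 8 = -1)
O = -16 (O = -4*4 = -16)
v(C) = 240 (v(C) = 3*(-5*(-16)) = 3*80 = 240)
((v(h) - 412)*(-274))/718621 = ((240 - 412)*(-274))/718621 = -172*(-274)*(1/718621) = 47128*(1/718621) = 47128/718621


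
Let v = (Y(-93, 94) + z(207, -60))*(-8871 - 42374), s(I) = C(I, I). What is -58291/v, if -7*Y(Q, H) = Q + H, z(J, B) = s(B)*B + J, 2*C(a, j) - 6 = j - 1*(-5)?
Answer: 408037/601513810 ≈ 0.00067835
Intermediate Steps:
C(a, j) = 11/2 + j/2 (C(a, j) = 3 + (j - 1*(-5))/2 = 3 + (j + 5)/2 = 3 + (5 + j)/2 = 3 + (5/2 + j/2) = 11/2 + j/2)
s(I) = 11/2 + I/2
z(J, B) = J + B*(11/2 + B/2) (z(J, B) = (11/2 + B/2)*B + J = B*(11/2 + B/2) + J = J + B*(11/2 + B/2))
Y(Q, H) = -H/7 - Q/7 (Y(Q, H) = -(Q + H)/7 = -(H + Q)/7 = -H/7 - Q/7)
v = -601513810/7 (v = ((-⅐*94 - ⅐*(-93)) + (207 + (½)*(-60)*(11 - 60)))*(-8871 - 42374) = ((-94/7 + 93/7) + (207 + (½)*(-60)*(-49)))*(-51245) = (-⅐ + (207 + 1470))*(-51245) = (-⅐ + 1677)*(-51245) = (11738/7)*(-51245) = -601513810/7 ≈ -8.5930e+7)
-58291/v = -58291/(-601513810/7) = -58291*(-7/601513810) = 408037/601513810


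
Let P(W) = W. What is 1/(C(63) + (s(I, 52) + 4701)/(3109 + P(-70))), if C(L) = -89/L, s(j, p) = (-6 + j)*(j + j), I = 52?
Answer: 63819/109028 ≈ 0.58535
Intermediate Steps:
s(j, p) = 2*j*(-6 + j) (s(j, p) = (-6 + j)*(2*j) = 2*j*(-6 + j))
1/(C(63) + (s(I, 52) + 4701)/(3109 + P(-70))) = 1/(-89/63 + (2*52*(-6 + 52) + 4701)/(3109 - 70)) = 1/(-89*1/63 + (2*52*46 + 4701)/3039) = 1/(-89/63 + (4784 + 4701)*(1/3039)) = 1/(-89/63 + 9485*(1/3039)) = 1/(-89/63 + 9485/3039) = 1/(109028/63819) = 63819/109028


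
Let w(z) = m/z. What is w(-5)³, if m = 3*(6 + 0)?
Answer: -5832/125 ≈ -46.656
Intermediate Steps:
m = 18 (m = 3*6 = 18)
w(z) = 18/z
w(-5)³ = (18/(-5))³ = (18*(-⅕))³ = (-18/5)³ = -5832/125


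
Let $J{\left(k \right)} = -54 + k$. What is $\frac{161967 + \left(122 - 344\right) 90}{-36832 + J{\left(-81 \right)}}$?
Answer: $- \frac{141987}{36967} \approx -3.8409$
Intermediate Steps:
$\frac{161967 + \left(122 - 344\right) 90}{-36832 + J{\left(-81 \right)}} = \frac{161967 + \left(122 - 344\right) 90}{-36832 - 135} = \frac{161967 - 19980}{-36832 - 135} = \frac{161967 - 19980}{-36967} = 141987 \left(- \frac{1}{36967}\right) = - \frac{141987}{36967}$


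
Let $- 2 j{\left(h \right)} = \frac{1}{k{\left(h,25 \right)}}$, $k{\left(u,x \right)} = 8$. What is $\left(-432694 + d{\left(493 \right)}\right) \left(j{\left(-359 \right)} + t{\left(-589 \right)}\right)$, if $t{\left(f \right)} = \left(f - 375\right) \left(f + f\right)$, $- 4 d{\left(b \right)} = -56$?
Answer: $- \frac{982695839035}{2} \approx -4.9135 \cdot 10^{11}$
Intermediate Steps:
$j{\left(h \right)} = - \frac{1}{16}$ ($j{\left(h \right)} = - \frac{1}{2 \cdot 8} = \left(- \frac{1}{2}\right) \frac{1}{8} = - \frac{1}{16}$)
$d{\left(b \right)} = 14$ ($d{\left(b \right)} = \left(- \frac{1}{4}\right) \left(-56\right) = 14$)
$t{\left(f \right)} = 2 f \left(-375 + f\right)$ ($t{\left(f \right)} = \left(-375 + f\right) 2 f = 2 f \left(-375 + f\right)$)
$\left(-432694 + d{\left(493 \right)}\right) \left(j{\left(-359 \right)} + t{\left(-589 \right)}\right) = \left(-432694 + 14\right) \left(- \frac{1}{16} + 2 \left(-589\right) \left(-375 - 589\right)\right) = - 432680 \left(- \frac{1}{16} + 2 \left(-589\right) \left(-964\right)\right) = - 432680 \left(- \frac{1}{16} + 1135592\right) = \left(-432680\right) \frac{18169471}{16} = - \frac{982695839035}{2}$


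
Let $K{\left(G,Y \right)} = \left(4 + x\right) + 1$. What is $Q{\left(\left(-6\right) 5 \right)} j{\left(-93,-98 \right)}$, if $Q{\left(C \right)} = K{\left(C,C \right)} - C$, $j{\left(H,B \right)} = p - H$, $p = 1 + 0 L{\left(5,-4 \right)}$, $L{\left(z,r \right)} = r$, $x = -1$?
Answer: $3196$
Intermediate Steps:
$p = 1$ ($p = 1 + 0 \left(-4\right) = 1 + 0 = 1$)
$K{\left(G,Y \right)} = 4$ ($K{\left(G,Y \right)} = \left(4 - 1\right) + 1 = 3 + 1 = 4$)
$j{\left(H,B \right)} = 1 - H$
$Q{\left(C \right)} = 4 - C$
$Q{\left(\left(-6\right) 5 \right)} j{\left(-93,-98 \right)} = \left(4 - \left(-6\right) 5\right) \left(1 - -93\right) = \left(4 - -30\right) \left(1 + 93\right) = \left(4 + 30\right) 94 = 34 \cdot 94 = 3196$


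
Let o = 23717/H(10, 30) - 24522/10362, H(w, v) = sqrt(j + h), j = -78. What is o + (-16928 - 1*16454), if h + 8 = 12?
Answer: -57654801/1727 - 641*I*sqrt(74)/2 ≈ -33384.0 - 2757.0*I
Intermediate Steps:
h = 4 (h = -8 + 12 = 4)
H(w, v) = I*sqrt(74) (H(w, v) = sqrt(-78 + 4) = sqrt(-74) = I*sqrt(74))
o = -4087/1727 - 641*I*sqrt(74)/2 (o = 23717/((I*sqrt(74))) - 24522/10362 = 23717*(-I*sqrt(74)/74) - 24522*1/10362 = -641*I*sqrt(74)/2 - 4087/1727 = -4087/1727 - 641*I*sqrt(74)/2 ≈ -2.3665 - 2757.0*I)
o + (-16928 - 1*16454) = (-4087/1727 - 641*I*sqrt(74)/2) + (-16928 - 1*16454) = (-4087/1727 - 641*I*sqrt(74)/2) + (-16928 - 16454) = (-4087/1727 - 641*I*sqrt(74)/2) - 33382 = -57654801/1727 - 641*I*sqrt(74)/2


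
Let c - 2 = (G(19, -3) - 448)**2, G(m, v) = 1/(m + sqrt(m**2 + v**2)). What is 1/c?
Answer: 16411133/3324703687089 + 8102*sqrt(370)/3324703687089 ≈ 4.9830e-6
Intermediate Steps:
c = 2 + (-448 + 1/(19 + sqrt(370)))**2 (c = 2 + (1/(19 + sqrt(19**2 + (-3)**2)) - 448)**2 = 2 + (1/(19 + sqrt(361 + 9)) - 448)**2 = 2 + (1/(19 + sqrt(370)) - 448)**2 = 2 + (-448 + 1/(19 + sqrt(370)))**2 ≈ 2.0068e+5)
1/c = 1/(16411133/81 - 8102*sqrt(370)/81)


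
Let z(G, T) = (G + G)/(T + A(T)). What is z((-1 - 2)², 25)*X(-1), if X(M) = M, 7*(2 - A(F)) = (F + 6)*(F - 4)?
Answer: 3/11 ≈ 0.27273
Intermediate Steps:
A(F) = 2 - (-4 + F)*(6 + F)/7 (A(F) = 2 - (F + 6)*(F - 4)/7 = 2 - (6 + F)*(-4 + F)/7 = 2 - (-4 + F)*(6 + F)/7)
z(G, T) = 2*G/(38/7 - T²/7 + 5*T/7) (z(G, T) = (G + G)/(T + (38/7 - 2*T/7 - T²/7)) = (2*G)/(38/7 - T²/7 + 5*T/7) = 2*G/(38/7 - T²/7 + 5*T/7))
z((-1 - 2)², 25)*X(-1) = (14*(-1 - 2)²/(38 - 1*25² + 5*25))*(-1) = (14*(-3)²/(38 - 1*625 + 125))*(-1) = (14*9/(38 - 625 + 125))*(-1) = (14*9/(-462))*(-1) = (14*9*(-1/462))*(-1) = -3/11*(-1) = 3/11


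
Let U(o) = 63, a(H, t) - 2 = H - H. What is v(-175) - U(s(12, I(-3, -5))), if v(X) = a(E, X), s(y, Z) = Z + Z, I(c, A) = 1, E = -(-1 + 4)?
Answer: -61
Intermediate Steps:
E = -3 (E = -1*3 = -3)
s(y, Z) = 2*Z
a(H, t) = 2 (a(H, t) = 2 + (H - H) = 2 + 0 = 2)
v(X) = 2
v(-175) - U(s(12, I(-3, -5))) = 2 - 1*63 = 2 - 63 = -61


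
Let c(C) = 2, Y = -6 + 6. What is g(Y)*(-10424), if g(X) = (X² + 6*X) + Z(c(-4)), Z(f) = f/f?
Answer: -10424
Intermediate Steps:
Y = 0
Z(f) = 1
g(X) = 1 + X² + 6*X (g(X) = (X² + 6*X) + 1 = 1 + X² + 6*X)
g(Y)*(-10424) = (1 + 0² + 6*0)*(-10424) = (1 + 0 + 0)*(-10424) = 1*(-10424) = -10424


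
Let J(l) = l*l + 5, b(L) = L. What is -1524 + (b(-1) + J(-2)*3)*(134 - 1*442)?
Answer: -9532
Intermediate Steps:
J(l) = 5 + l² (J(l) = l² + 5 = 5 + l²)
-1524 + (b(-1) + J(-2)*3)*(134 - 1*442) = -1524 + (-1 + (5 + (-2)²)*3)*(134 - 1*442) = -1524 + (-1 + (5 + 4)*3)*(134 - 442) = -1524 + (-1 + 9*3)*(-308) = -1524 + (-1 + 27)*(-308) = -1524 + 26*(-308) = -1524 - 8008 = -9532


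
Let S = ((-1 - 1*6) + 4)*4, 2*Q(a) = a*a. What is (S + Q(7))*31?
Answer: 775/2 ≈ 387.50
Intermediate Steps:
Q(a) = a²/2 (Q(a) = (a*a)/2 = a²/2)
S = -12 (S = ((-1 - 6) + 4)*4 = (-7 + 4)*4 = -3*4 = -12)
(S + Q(7))*31 = (-12 + (½)*7²)*31 = (-12 + (½)*49)*31 = (-12 + 49/2)*31 = (25/2)*31 = 775/2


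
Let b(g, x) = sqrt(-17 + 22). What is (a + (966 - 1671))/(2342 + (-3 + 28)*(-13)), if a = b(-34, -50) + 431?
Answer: -274/2017 + sqrt(5)/2017 ≈ -0.13474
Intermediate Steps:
b(g, x) = sqrt(5)
a = 431 + sqrt(5) (a = sqrt(5) + 431 = 431 + sqrt(5) ≈ 433.24)
(a + (966 - 1671))/(2342 + (-3 + 28)*(-13)) = ((431 + sqrt(5)) + (966 - 1671))/(2342 + (-3 + 28)*(-13)) = ((431 + sqrt(5)) - 705)/(2342 + 25*(-13)) = (-274 + sqrt(5))/(2342 - 325) = (-274 + sqrt(5))/2017 = (-274 + sqrt(5))*(1/2017) = -274/2017 + sqrt(5)/2017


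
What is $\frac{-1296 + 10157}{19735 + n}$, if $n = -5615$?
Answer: $\frac{8861}{14120} \approx 0.62755$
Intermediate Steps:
$\frac{-1296 + 10157}{19735 + n} = \frac{-1296 + 10157}{19735 - 5615} = \frac{8861}{14120}$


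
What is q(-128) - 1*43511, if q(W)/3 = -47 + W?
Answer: -44036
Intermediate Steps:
q(W) = -141 + 3*W (q(W) = 3*(-47 + W) = -141 + 3*W)
q(-128) - 1*43511 = (-141 + 3*(-128)) - 1*43511 = (-141 - 384) - 43511 = -525 - 43511 = -44036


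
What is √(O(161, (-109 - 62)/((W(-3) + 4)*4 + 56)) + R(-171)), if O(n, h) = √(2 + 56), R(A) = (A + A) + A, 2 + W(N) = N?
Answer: √(-513 + √58) ≈ 22.481*I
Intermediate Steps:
W(N) = -2 + N
R(A) = 3*A (R(A) = 2*A + A = 3*A)
O(n, h) = √58
√(O(161, (-109 - 62)/((W(-3) + 4)*4 + 56)) + R(-171)) = √(√58 + 3*(-171)) = √(√58 - 513) = √(-513 + √58)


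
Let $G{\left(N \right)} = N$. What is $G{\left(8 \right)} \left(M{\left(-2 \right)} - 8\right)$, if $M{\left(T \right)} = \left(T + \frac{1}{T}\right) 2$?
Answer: $-104$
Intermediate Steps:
$M{\left(T \right)} = 2 T + \frac{2}{T}$
$G{\left(8 \right)} \left(M{\left(-2 \right)} - 8\right) = 8 \left(\left(2 \left(-2\right) + \frac{2}{-2}\right) - 8\right) = 8 \left(\left(-4 + 2 \left(- \frac{1}{2}\right)\right) - 8\right) = 8 \left(\left(-4 - 1\right) - 8\right) = 8 \left(-5 - 8\right) = 8 \left(-13\right) = -104$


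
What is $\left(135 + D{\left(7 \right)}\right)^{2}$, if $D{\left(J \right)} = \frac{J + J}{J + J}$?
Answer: $18496$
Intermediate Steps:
$D{\left(J \right)} = 1$ ($D{\left(J \right)} = \frac{2 J}{2 J} = 2 J \frac{1}{2 J} = 1$)
$\left(135 + D{\left(7 \right)}\right)^{2} = \left(135 + 1\right)^{2} = 136^{2} = 18496$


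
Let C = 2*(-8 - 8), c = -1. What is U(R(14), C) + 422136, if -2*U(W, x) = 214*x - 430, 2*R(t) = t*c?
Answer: 425775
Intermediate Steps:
R(t) = -t/2 (R(t) = (t*(-1))/2 = (-t)/2 = -t/2)
C = -32 (C = 2*(-16) = -32)
U(W, x) = 215 - 107*x (U(W, x) = -(214*x - 430)/2 = -(-430 + 214*x)/2 = 215 - 107*x)
U(R(14), C) + 422136 = (215 - 107*(-32)) + 422136 = (215 + 3424) + 422136 = 3639 + 422136 = 425775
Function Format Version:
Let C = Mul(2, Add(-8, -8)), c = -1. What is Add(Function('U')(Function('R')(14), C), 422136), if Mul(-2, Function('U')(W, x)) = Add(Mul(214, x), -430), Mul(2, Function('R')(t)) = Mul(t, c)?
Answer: 425775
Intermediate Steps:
Function('R')(t) = Mul(Rational(-1, 2), t) (Function('R')(t) = Mul(Rational(1, 2), Mul(t, -1)) = Mul(Rational(1, 2), Mul(-1, t)) = Mul(Rational(-1, 2), t))
C = -32 (C = Mul(2, -16) = -32)
Function('U')(W, x) = Add(215, Mul(-107, x)) (Function('U')(W, x) = Mul(Rational(-1, 2), Add(Mul(214, x), -430)) = Mul(Rational(-1, 2), Add(-430, Mul(214, x))) = Add(215, Mul(-107, x)))
Add(Function('U')(Function('R')(14), C), 422136) = Add(Add(215, Mul(-107, -32)), 422136) = Add(Add(215, 3424), 422136) = Add(3639, 422136) = 425775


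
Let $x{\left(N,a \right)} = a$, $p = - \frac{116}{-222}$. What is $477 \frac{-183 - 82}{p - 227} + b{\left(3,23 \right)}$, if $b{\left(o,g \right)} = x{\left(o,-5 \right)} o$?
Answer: $\frac{13653870}{25139} \approx 543.13$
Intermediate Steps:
$p = \frac{58}{111}$ ($p = \left(-116\right) \left(- \frac{1}{222}\right) = \frac{58}{111} \approx 0.52252$)
$b{\left(o,g \right)} = - 5 o$
$477 \frac{-183 - 82}{p - 227} + b{\left(3,23 \right)} = 477 \frac{-183 - 82}{\frac{58}{111} - 227} - 15 = 477 \left(- \frac{265}{- \frac{25139}{111}}\right) - 15 = 477 \left(\left(-265\right) \left(- \frac{111}{25139}\right)\right) - 15 = 477 \cdot \frac{29415}{25139} - 15 = \frac{14030955}{25139} - 15 = \frac{13653870}{25139}$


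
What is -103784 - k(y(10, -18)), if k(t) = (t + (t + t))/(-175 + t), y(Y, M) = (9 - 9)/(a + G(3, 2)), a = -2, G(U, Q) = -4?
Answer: -103784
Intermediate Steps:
y(Y, M) = 0 (y(Y, M) = (9 - 9)/(-2 - 4) = 0/(-6) = 0*(-⅙) = 0)
k(t) = 3*t/(-175 + t) (k(t) = (t + 2*t)/(-175 + t) = (3*t)/(-175 + t) = 3*t/(-175 + t))
-103784 - k(y(10, -18)) = -103784 - 3*0/(-175 + 0) = -103784 - 3*0/(-175) = -103784 - 3*0*(-1)/175 = -103784 - 1*0 = -103784 + 0 = -103784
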